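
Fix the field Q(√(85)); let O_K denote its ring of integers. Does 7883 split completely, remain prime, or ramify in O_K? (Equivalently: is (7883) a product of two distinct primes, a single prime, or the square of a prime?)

d = 85 ≡ 1 (mod 4), so O_K = ℤ[(1+√85)/2] and disc(K) = d = 85.
Since gcd(7883, 85) = 1 the prime 7883 does not ramify.
Euler's criterion: 85^3941 mod 7883 = 1. Thus (85|7883) = 1.
d is a quadratic residue mod p, hence 7883 splits in O_K.

split — (7883) = 𝔭₁𝔭₂ with 𝔭₁ ≠ 𝔭₂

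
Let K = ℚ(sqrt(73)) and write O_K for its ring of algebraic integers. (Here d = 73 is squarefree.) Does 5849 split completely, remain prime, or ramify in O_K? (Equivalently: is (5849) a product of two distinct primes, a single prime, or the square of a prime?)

Since 73 ≡ 1 mod 4, the ring of integers is ℤ[(1+√73)/2] with discriminant 73.
Since gcd(5849, 73) = 1 the prime 5849 does not ramify.
Legendre symbol by Euler's criterion: (73/5849) ≡ 73^2924 ≡ 1 (mod 5849), i.e. (73/5849) = 1.
d is a quadratic residue mod p, hence 5849 splits in O_K.

split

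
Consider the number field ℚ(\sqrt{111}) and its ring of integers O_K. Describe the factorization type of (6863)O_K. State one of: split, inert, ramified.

111 mod 4 = 3, hence disc K = 4·111 = 444 and O_K = ℤ[√111].
Since gcd(6863, 444) = 1 the prime 6863 does not ramify.
Euler's criterion: 111^3431 mod 6863 = 6862. Thus (111|6863) = -1.
d is a non-residue mod p, hence 6863 remains inert in O_K.

inert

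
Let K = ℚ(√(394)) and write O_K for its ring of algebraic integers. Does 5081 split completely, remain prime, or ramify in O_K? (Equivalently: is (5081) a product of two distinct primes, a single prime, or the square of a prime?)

splits completely

394 mod 4 = 2, hence disc K = 4·394 = 1576 and O_K = ℤ[√394].
Since gcd(5081, 1576) = 1 the prime 5081 does not ramify.
Legendre symbol by Euler's criterion: (394/5081) ≡ 394^2540 ≡ 1 (mod 5081), i.e. (394/5081) = 1.
d is a quadratic residue mod p, hence 5081 splits in O_K.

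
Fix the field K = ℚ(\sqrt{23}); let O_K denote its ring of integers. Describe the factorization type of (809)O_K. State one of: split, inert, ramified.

split

d = 23 ≡ 3 (mod 4), so O_K = ℤ[√23] and disc(K) = 4d = 92.
disc(K) = 92 is not divisible by 809; 809 is unramified.
Euler's criterion: 23^404 mod 809 = 1. Thus (23|809) = 1.
(23/809) = 1, so 809 splits.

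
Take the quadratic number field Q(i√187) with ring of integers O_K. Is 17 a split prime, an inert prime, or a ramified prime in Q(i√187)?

d = -187 ≡ 1 (mod 4), so O_K = ℤ[(1+√-187)/2] and disc(K) = d = -187.
disc(K) = -187 = 17·(-11), so p = 17 is ramified.

p ramifies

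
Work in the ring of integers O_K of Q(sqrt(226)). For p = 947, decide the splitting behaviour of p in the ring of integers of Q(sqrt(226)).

Since 226 ≢ 1 mod 4, the ring of integers is ℤ[√226] with discriminant 4·226 = 904.
disc(K) = 904 is not divisible by 947; 947 is unramified.
(226/947) = 226^473 mod 947 = 1, giving Legendre symbol 1.
d is a quadratic residue mod p, hence 947 splits in O_K.

split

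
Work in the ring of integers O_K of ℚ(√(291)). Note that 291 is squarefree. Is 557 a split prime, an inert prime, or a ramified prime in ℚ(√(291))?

inert — (557) stays prime in O_K

Since 291 ≢ 1 mod 4, the ring of integers is ℤ[√291] with discriminant 4·291 = 1164.
Since gcd(557, 1164) = 1 the prime 557 does not ramify.
Euler's criterion: 291^278 mod 557 = 556. Thus (291|557) = -1.
(291/557) = -1, so 557 is inert.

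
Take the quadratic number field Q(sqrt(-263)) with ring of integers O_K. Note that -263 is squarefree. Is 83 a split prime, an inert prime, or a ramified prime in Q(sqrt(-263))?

Since -263 ≡ 1 mod 4, the ring of integers is ℤ[(1+√-263)/2] with discriminant -263.
Since gcd(83, -263) = 1 the prime 83 does not ramify.
Euler's criterion: (-263)^41 mod 83 = 1. Thus (-263|83) = 1.
Legendre symbol 1 ⇒ 83 is split.

split — (83) = 𝔭₁𝔭₂ with 𝔭₁ ≠ 𝔭₂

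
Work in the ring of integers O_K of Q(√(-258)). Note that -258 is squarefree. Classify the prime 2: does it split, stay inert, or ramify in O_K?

d = -258 ≡ 2 (mod 4), so O_K = ℤ[√-258] and disc(K) = 4d = -1032.
disc(K) = -1032 = 2·(-516), so p = 2 is ramified.

ramified — (2) = 𝔭²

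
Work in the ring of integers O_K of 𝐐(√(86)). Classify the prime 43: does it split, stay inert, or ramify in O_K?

ramifies in O_K

86 mod 4 = 2, hence disc K = 4·86 = 344 and O_K = ℤ[√86].
43 divides disc(K) = 344, so 43 ramifies.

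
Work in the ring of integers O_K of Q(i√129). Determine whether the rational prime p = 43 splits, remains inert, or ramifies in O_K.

d = -129 ≡ 3 (mod 4), so O_K = ℤ[√-129] and disc(K) = 4d = -516.
disc(K) = -516 = 43·(-12), so p = 43 is ramified.

ramifies in O_K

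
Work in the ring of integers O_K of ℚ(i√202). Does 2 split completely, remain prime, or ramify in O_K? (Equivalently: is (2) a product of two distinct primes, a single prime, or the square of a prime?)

2 is ramified

d = -202 ≡ 2 (mod 4), so O_K = ℤ[√-202] and disc(K) = 4d = -808.
2 divides disc(K) = -808, so 2 ramifies.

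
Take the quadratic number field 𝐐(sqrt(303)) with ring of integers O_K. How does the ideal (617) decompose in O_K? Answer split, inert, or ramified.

splits completely

Since 303 ≢ 1 mod 4, the ring of integers is ℤ[√303] with discriminant 4·303 = 1212.
617 ∤ 1212, so 617 is unramified.
(303/617) = 303^308 mod 617 = 1, giving Legendre symbol 1.
(303/617) = 1, so 617 splits.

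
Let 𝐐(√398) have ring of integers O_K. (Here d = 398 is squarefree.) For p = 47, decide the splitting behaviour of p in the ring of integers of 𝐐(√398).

47 remains inert

d = 398 ≡ 2 (mod 4), so O_K = ℤ[√398] and disc(K) = 4d = 1592.
disc(K) = 1592 is not divisible by 47; 47 is unramified.
Legendre symbol by Euler's criterion: (398/47) ≡ 398^23 ≡ 46 (mod 47), i.e. (398/47) = -1.
Legendre symbol -1 ⇒ 47 is inert.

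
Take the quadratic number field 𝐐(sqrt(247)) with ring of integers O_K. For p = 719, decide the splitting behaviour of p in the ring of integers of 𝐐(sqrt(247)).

247 mod 4 = 3, hence disc K = 4·247 = 988 and O_K = ℤ[√247].
719 ∤ 988, so 719 is unramified.
Compute (247/719) via Euler: 247^((719-1)/2) mod 719 = 718, so (247/719) = -1.
(247/719) = -1, so 719 is inert.

p is inert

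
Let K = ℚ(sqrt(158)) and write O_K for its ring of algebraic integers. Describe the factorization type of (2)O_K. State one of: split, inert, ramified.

ramified

Since 158 ≢ 1 mod 4, the ring of integers is ℤ[√158] with discriminant 4·158 = 632.
disc(K) = 632 = 2·316, so p = 2 is ramified.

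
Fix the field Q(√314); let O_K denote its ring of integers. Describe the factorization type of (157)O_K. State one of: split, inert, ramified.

314 mod 4 = 2, hence disc K = 4·314 = 1256 and O_K = ℤ[√314].
disc(K) = 1256 = 157·8, so p = 157 is ramified.

ramified — (157) = 𝔭²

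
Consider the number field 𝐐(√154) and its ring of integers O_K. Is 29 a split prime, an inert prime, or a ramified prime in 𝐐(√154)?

d = 154 ≡ 2 (mod 4), so O_K = ℤ[√154] and disc(K) = 4d = 616.
29 ∤ 616, so 29 is unramified.
(154/29) = 9^14 mod 29 = 1, giving Legendre symbol 1.
d is a quadratic residue mod p, hence 29 splits in O_K.

splits completely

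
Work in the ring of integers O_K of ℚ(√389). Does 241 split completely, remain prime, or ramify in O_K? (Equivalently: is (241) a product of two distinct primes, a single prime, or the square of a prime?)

Since 389 ≡ 1 mod 4, the ring of integers is ℤ[(1+√389)/2] with discriminant 389.
241 ∤ 389, so 241 is unramified.
Euler's criterion: 389^120 mod 241 = 240. Thus (389|241) = -1.
(389/241) = -1, so 241 is inert.

inert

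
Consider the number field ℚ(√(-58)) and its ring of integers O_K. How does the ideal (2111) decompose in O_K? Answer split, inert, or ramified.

remains prime (inert)

-58 mod 4 = 2, hence disc K = 4·(-58) = -232 and O_K = ℤ[√-58].
Since gcd(2111, -232) = 1 the prime 2111 does not ramify.
Legendre symbol by Euler's criterion: (-58/2111) ≡ (-58)^1055 ≡ 2110 (mod 2111), i.e. (-58/2111) = -1.
d is a non-residue mod p, hence 2111 remains inert in O_K.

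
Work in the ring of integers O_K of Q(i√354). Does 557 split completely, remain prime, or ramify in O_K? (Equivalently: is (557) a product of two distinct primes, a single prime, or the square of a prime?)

Since -354 ≢ 1 mod 4, the ring of integers is ℤ[√-354] with discriminant 4·(-354) = -1416.
disc(K) = -1416 is not divisible by 557; 557 is unramified.
Compute (-354/557) via Euler: 203^((557-1)/2) mod 557 = 1, so (-354/557) = 1.
d is a quadratic residue mod p, hence 557 splits in O_K.

p splits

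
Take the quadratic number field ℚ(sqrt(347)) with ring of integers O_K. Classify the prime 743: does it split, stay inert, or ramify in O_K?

remains prime (inert)

d = 347 ≡ 3 (mod 4), so O_K = ℤ[√347] and disc(K) = 4d = 1388.
Since gcd(743, 1388) = 1 the prime 743 does not ramify.
(347/743) = 347^371 mod 743 = 742, giving Legendre symbol -1.
Legendre symbol -1 ⇒ 743 is inert.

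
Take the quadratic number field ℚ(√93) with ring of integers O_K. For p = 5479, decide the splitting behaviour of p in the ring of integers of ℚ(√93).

p is inert

Since 93 ≡ 1 mod 4, the ring of integers is ℤ[(1+√93)/2] with discriminant 93.
5479 ∤ 93, so 5479 is unramified.
Euler's criterion: 93^2739 mod 5479 = 5478. Thus (93|5479) = -1.
d is a non-residue mod p, hence 5479 remains inert in O_K.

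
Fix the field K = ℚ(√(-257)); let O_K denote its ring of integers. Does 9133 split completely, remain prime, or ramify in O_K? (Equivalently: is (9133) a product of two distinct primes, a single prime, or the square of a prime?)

d = -257 ≡ 3 (mod 4), so O_K = ℤ[√-257] and disc(K) = 4d = -1028.
9133 ∤ -1028, so 9133 is unramified.
Euler's criterion: (-257)^4566 mod 9133 = 9132. Thus (-257|9133) = -1.
Legendre symbol -1 ⇒ 9133 is inert.

p is inert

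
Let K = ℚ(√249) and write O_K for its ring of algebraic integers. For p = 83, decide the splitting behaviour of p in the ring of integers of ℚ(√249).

ramified — (83) = 𝔭²

d = 249 ≡ 1 (mod 4), so O_K = ℤ[(1+√249)/2] and disc(K) = d = 249.
83 divides disc(K) = 249, so 83 ramifies.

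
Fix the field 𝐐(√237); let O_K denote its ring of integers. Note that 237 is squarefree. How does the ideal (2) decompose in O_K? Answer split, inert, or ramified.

Since 237 ≡ 1 mod 4, the ring of integers is ℤ[(1+√237)/2] with discriminant 237.
disc(K) = 237 is not divisible by 2; 2 is unramified.
Checking d mod 8: 237 ≡ 5. Hence 2 is inert in O_K.

2 remains inert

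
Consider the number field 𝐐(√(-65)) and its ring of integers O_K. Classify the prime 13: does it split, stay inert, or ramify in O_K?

Since -65 ≢ 1 mod 4, the ring of integers is ℤ[√-65] with discriminant 4·(-65) = -260.
disc(K) = -260 = 13·(-20), so p = 13 is ramified.

13 is ramified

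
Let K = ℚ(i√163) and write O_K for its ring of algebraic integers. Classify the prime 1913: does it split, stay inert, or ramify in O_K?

-163 mod 4 = 1, hence disc K = -163 and O_K = ℤ[(1+√-163)/2].
1913 ∤ -163, so 1913 is unramified.
Legendre symbol by Euler's criterion: (-163/1913) ≡ (-163)^956 ≡ 1912 (mod 1913), i.e. (-163/1913) = -1.
d is a non-residue mod p, hence 1913 remains inert in O_K.

remains prime (inert)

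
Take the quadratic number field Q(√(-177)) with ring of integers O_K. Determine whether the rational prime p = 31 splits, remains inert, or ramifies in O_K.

-177 mod 4 = 3, hence disc K = 4·(-177) = -708 and O_K = ℤ[√-177].
31 ∤ -708, so 31 is unramified.
Legendre symbol by Euler's criterion: (-177/31) ≡ (-177)^15 ≡ 1 (mod 31), i.e. (-177/31) = 1.
d is a quadratic residue mod p, hence 31 splits in O_K.

31 splits in O_K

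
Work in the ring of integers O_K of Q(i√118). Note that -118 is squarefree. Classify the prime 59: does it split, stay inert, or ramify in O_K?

Since -118 ≢ 1 mod 4, the ring of integers is ℤ[√-118] with discriminant 4·(-118) = -472.
Ramification test: 59 | -472. The prime 59 ramifies in K.

59 is ramified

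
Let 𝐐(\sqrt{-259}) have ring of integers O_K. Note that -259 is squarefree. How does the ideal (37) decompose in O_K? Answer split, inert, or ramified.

ramified

d = -259 ≡ 1 (mod 4), so O_K = ℤ[(1+√-259)/2] and disc(K) = d = -259.
disc(K) = -259 = 37·(-7), so p = 37 is ramified.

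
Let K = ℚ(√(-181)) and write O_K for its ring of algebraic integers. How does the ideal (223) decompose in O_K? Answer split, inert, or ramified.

inert — (223) stays prime in O_K

Since -181 ≢ 1 mod 4, the ring of integers is ℤ[√-181] with discriminant 4·(-181) = -724.
disc(K) = -724 is not divisible by 223; 223 is unramified.
(-181/223) = 42^111 mod 223 = 222, giving Legendre symbol -1.
(-181/223) = -1, so 223 is inert.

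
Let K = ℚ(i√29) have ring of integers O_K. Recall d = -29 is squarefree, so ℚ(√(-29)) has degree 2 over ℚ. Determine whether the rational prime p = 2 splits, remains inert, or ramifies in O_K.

ramified — (2) = 𝔭²

Since -29 ≢ 1 mod 4, the ring of integers is ℤ[√-29] with discriminant 4·(-29) = -116.
2 divides disc(K) = -116, so 2 ramifies.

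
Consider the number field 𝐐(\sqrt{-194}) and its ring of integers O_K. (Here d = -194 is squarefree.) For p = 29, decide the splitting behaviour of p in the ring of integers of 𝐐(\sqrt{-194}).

p splits

-194 mod 4 = 2, hence disc K = 4·(-194) = -776 and O_K = ℤ[√-194].
Since gcd(29, -776) = 1 the prime 29 does not ramify.
Legendre symbol by Euler's criterion: (-194/29) ≡ (-194)^14 ≡ 1 (mod 29), i.e. (-194/29) = 1.
(-194/29) = 1, so 29 splits.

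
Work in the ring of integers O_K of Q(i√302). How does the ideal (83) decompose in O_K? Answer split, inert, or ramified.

Since -302 ≢ 1 mod 4, the ring of integers is ℤ[√-302] with discriminant 4·(-302) = -1208.
disc(K) = -1208 is not divisible by 83; 83 is unramified.
Euler's criterion: (-302)^41 mod 83 = 1. Thus (-302|83) = 1.
Legendre symbol 1 ⇒ 83 is split.

split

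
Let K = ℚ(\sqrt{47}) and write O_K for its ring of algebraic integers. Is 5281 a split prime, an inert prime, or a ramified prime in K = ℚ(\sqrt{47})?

d = 47 ≡ 3 (mod 4), so O_K = ℤ[√47] and disc(K) = 4d = 188.
Since gcd(5281, 188) = 1 the prime 5281 does not ramify.
Euler's criterion: 47^2640 mod 5281 = 1. Thus (47|5281) = 1.
Legendre symbol 1 ⇒ 5281 is split.

split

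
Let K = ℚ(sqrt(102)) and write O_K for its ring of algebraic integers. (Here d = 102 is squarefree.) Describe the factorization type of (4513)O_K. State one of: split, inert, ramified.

Since 102 ≢ 1 mod 4, the ring of integers is ℤ[√102] with discriminant 4·102 = 408.
Since gcd(4513, 408) = 1 the prime 4513 does not ramify.
Euler's criterion: 102^2256 mod 4513 = 1. Thus (102|4513) = 1.
d is a quadratic residue mod p, hence 4513 splits in O_K.

4513 splits in O_K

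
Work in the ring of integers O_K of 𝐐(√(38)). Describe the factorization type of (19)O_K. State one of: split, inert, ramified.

38 mod 4 = 2, hence disc K = 4·38 = 152 and O_K = ℤ[√38].
disc(K) = 152 = 19·8, so p = 19 is ramified.

ramified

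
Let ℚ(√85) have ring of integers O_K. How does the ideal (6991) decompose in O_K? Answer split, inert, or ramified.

d = 85 ≡ 1 (mod 4), so O_K = ℤ[(1+√85)/2] and disc(K) = d = 85.
6991 ∤ 85, so 6991 is unramified.
Compute (85/6991) via Euler: 85^((6991-1)/2) mod 6991 = 1, so (85/6991) = 1.
(85/6991) = 1, so 6991 splits.

p splits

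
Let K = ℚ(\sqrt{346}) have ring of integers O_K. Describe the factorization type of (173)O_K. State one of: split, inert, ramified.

d = 346 ≡ 2 (mod 4), so O_K = ℤ[√346] and disc(K) = 4d = 1384.
173 divides disc(K) = 1384, so 173 ramifies.

ramified — (173) = 𝔭²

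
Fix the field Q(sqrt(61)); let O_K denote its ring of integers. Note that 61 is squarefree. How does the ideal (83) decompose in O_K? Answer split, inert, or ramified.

split — (83) = 𝔭₁𝔭₂ with 𝔭₁ ≠ 𝔭₂

61 mod 4 = 1, hence disc K = 61 and O_K = ℤ[(1+√61)/2].
disc(K) = 61 is not divisible by 83; 83 is unramified.
Euler's criterion: 61^41 mod 83 = 1. Thus (61|83) = 1.
Legendre symbol 1 ⇒ 83 is split.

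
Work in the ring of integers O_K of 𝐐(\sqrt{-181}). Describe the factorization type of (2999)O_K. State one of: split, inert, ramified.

p splits

d = -181 ≡ 3 (mod 4), so O_K = ℤ[√-181] and disc(K) = 4d = -724.
Since gcd(2999, -724) = 1 the prime 2999 does not ramify.
Euler's criterion: (-181)^1499 mod 2999 = 1. Thus (-181|2999) = 1.
(-181/2999) = 1, so 2999 splits.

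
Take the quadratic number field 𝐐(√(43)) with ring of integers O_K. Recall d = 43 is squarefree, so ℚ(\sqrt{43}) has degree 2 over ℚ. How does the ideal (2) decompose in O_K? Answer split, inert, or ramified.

d = 43 ≡ 3 (mod 4), so O_K = ℤ[√43] and disc(K) = 4d = 172.
2 divides disc(K) = 172, so 2 ramifies.

ramifies in O_K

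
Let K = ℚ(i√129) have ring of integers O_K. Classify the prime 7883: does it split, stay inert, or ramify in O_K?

-129 mod 4 = 3, hence disc K = 4·(-129) = -516 and O_K = ℤ[√-129].
disc(K) = -516 is not divisible by 7883; 7883 is unramified.
Compute (-129/7883) via Euler: 7754^((7883-1)/2) mod 7883 = 1, so (-129/7883) = 1.
d is a quadratic residue mod p, hence 7883 splits in O_K.

splits completely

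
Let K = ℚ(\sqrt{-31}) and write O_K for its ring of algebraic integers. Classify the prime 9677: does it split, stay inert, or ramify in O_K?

-31 mod 4 = 1, hence disc K = -31 and O_K = ℤ[(1+√-31)/2].
disc(K) = -31 is not divisible by 9677; 9677 is unramified.
(-31/9677) = 9646^4838 mod 9677 = 1, giving Legendre symbol 1.
d is a quadratic residue mod p, hence 9677 splits in O_K.

split — (9677) = 𝔭₁𝔭₂ with 𝔭₁ ≠ 𝔭₂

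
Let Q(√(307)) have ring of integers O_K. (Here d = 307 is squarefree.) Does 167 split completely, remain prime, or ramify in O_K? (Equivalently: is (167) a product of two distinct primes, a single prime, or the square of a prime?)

p is inert

d = 307 ≡ 3 (mod 4), so O_K = ℤ[√307] and disc(K) = 4d = 1228.
Since gcd(167, 1228) = 1 the prime 167 does not ramify.
Legendre symbol by Euler's criterion: (307/167) ≡ 307^83 ≡ 166 (mod 167), i.e. (307/167) = -1.
d is a non-residue mod p, hence 167 remains inert in O_K.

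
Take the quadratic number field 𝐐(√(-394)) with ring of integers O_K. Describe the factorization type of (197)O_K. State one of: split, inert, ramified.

ramified — (197) = 𝔭²

Since -394 ≢ 1 mod 4, the ring of integers is ℤ[√-394] with discriminant 4·(-394) = -1576.
197 divides disc(K) = -1576, so 197 ramifies.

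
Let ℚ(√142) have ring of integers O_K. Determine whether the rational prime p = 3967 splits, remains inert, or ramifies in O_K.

p splits

Since 142 ≢ 1 mod 4, the ring of integers is ℤ[√142] with discriminant 4·142 = 568.
Since gcd(3967, 568) = 1 the prime 3967 does not ramify.
Legendre symbol by Euler's criterion: (142/3967) ≡ 142^1983 ≡ 1 (mod 3967), i.e. (142/3967) = 1.
(142/3967) = 1, so 3967 splits.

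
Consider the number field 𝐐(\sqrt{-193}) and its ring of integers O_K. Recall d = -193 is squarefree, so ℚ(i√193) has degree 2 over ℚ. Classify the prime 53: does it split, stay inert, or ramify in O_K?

p is inert

Since -193 ≢ 1 mod 4, the ring of integers is ℤ[√-193] with discriminant 4·(-193) = -772.
disc(K) = -772 is not divisible by 53; 53 is unramified.
Euler's criterion: (-193)^26 mod 53 = 52. Thus (-193|53) = -1.
d is a non-residue mod p, hence 53 remains inert in O_K.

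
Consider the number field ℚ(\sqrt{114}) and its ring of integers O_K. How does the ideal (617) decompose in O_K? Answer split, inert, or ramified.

Since 114 ≢ 1 mod 4, the ring of integers is ℤ[√114] with discriminant 4·114 = 456.
Since gcd(617, 456) = 1 the prime 617 does not ramify.
Euler's criterion: 114^308 mod 617 = 616. Thus (114|617) = -1.
d is a non-residue mod p, hence 617 remains inert in O_K.

inert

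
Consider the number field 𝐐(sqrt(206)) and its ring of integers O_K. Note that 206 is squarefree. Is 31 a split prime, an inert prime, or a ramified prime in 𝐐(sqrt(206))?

split

206 mod 4 = 2, hence disc K = 4·206 = 824 and O_K = ℤ[√206].
disc(K) = 824 is not divisible by 31; 31 is unramified.
(206/31) = 20^15 mod 31 = 1, giving Legendre symbol 1.
Legendre symbol 1 ⇒ 31 is split.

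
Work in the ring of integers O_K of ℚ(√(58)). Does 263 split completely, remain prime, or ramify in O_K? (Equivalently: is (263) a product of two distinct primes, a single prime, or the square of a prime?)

remains prime (inert)

Since 58 ≢ 1 mod 4, the ring of integers is ℤ[√58] with discriminant 4·58 = 232.
disc(K) = 232 is not divisible by 263; 263 is unramified.
Compute (58/263) via Euler: 58^((263-1)/2) mod 263 = 262, so (58/263) = -1.
d is a non-residue mod p, hence 263 remains inert in O_K.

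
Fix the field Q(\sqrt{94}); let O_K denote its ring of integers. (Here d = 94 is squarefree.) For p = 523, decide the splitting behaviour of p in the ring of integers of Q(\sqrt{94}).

Since 94 ≢ 1 mod 4, the ring of integers is ℤ[√94] with discriminant 4·94 = 376.
disc(K) = 376 is not divisible by 523; 523 is unramified.
Compute (94/523) via Euler: 94^((523-1)/2) mod 523 = 1, so (94/523) = 1.
(94/523) = 1, so 523 splits.

523 splits in O_K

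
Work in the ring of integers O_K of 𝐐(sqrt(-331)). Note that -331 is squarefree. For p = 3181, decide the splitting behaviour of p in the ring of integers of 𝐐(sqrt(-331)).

d = -331 ≡ 1 (mod 4), so O_K = ℤ[(1+√-331)/2] and disc(K) = d = -331.
Since gcd(3181, -331) = 1 the prime 3181 does not ramify.
Legendre symbol by Euler's criterion: (-331/3181) ≡ (-331)^1590 ≡ 1 (mod 3181), i.e. (-331/3181) = 1.
(-331/3181) = 1, so 3181 splits.

split — (3181) = 𝔭₁𝔭₂ with 𝔭₁ ≠ 𝔭₂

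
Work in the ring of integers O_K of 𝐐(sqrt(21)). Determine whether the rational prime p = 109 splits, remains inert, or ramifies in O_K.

split

Since 21 ≡ 1 mod 4, the ring of integers is ℤ[(1+√21)/2] with discriminant 21.
Since gcd(109, 21) = 1 the prime 109 does not ramify.
Euler's criterion: 21^54 mod 109 = 1. Thus (21|109) = 1.
Legendre symbol 1 ⇒ 109 is split.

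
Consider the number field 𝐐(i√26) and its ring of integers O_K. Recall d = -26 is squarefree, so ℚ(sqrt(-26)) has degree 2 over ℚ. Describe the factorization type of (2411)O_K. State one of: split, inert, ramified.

inert

d = -26 ≡ 2 (mod 4), so O_K = ℤ[√-26] and disc(K) = 4d = -104.
2411 ∤ -104, so 2411 is unramified.
(-26/2411) = 2385^1205 mod 2411 = 2410, giving Legendre symbol -1.
d is a non-residue mod p, hence 2411 remains inert in O_K.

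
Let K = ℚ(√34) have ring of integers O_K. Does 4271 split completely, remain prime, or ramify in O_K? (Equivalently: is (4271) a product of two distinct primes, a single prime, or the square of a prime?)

split

34 mod 4 = 2, hence disc K = 4·34 = 136 and O_K = ℤ[√34].
4271 ∤ 136, so 4271 is unramified.
Legendre symbol by Euler's criterion: (34/4271) ≡ 34^2135 ≡ 1 (mod 4271), i.e. (34/4271) = 1.
Legendre symbol 1 ⇒ 4271 is split.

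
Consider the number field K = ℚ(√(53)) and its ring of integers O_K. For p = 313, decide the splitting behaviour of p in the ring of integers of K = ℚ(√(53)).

p is inert

Since 53 ≡ 1 mod 4, the ring of integers is ℤ[(1+√53)/2] with discriminant 53.
Since gcd(313, 53) = 1 the prime 313 does not ramify.
Compute (53/313) via Euler: 53^((313-1)/2) mod 313 = 312, so (53/313) = -1.
(53/313) = -1, so 313 is inert.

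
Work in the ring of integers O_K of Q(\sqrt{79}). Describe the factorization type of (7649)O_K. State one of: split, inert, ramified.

splits completely

Since 79 ≢ 1 mod 4, the ring of integers is ℤ[√79] with discriminant 4·79 = 316.
7649 ∤ 316, so 7649 is unramified.
(79/7649) = 79^3824 mod 7649 = 1, giving Legendre symbol 1.
Legendre symbol 1 ⇒ 7649 is split.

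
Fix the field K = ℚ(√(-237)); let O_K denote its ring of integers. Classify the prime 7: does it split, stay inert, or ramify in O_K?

d = -237 ≡ 3 (mod 4), so O_K = ℤ[√-237] and disc(K) = 4d = -948.
7 ∤ -948, so 7 is unramified.
(-237/7) = 1^3 mod 7 = 1, giving Legendre symbol 1.
Legendre symbol 1 ⇒ 7 is split.

split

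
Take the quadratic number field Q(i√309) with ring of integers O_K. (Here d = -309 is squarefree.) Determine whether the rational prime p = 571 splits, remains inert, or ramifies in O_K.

d = -309 ≡ 3 (mod 4), so O_K = ℤ[√-309] and disc(K) = 4d = -1236.
571 ∤ -1236, so 571 is unramified.
(-309/571) = 262^285 mod 571 = 570, giving Legendre symbol -1.
Legendre symbol -1 ⇒ 571 is inert.

inert — (571) stays prime in O_K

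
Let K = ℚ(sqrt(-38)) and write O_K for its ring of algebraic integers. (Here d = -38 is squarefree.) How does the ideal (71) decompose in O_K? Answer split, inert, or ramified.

p is inert

-38 mod 4 = 2, hence disc K = 4·(-38) = -152 and O_K = ℤ[√-38].
71 ∤ -152, so 71 is unramified.
Compute (-38/71) via Euler: 33^((71-1)/2) mod 71 = 70, so (-38/71) = -1.
(-38/71) = -1, so 71 is inert.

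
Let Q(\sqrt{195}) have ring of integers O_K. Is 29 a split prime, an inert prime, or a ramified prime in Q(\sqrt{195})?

d = 195 ≡ 3 (mod 4), so O_K = ℤ[√195] and disc(K) = 4d = 780.
Since gcd(29, 780) = 1 the prime 29 does not ramify.
(195/29) = 21^14 mod 29 = 28, giving Legendre symbol -1.
Legendre symbol -1 ⇒ 29 is inert.

29 remains inert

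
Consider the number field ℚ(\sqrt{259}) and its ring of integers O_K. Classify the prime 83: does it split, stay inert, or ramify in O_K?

split — (83) = 𝔭₁𝔭₂ with 𝔭₁ ≠ 𝔭₂

259 mod 4 = 3, hence disc K = 4·259 = 1036 and O_K = ℤ[√259].
disc(K) = 1036 is not divisible by 83; 83 is unramified.
Euler's criterion: 259^41 mod 83 = 1. Thus (259|83) = 1.
Legendre symbol 1 ⇒ 83 is split.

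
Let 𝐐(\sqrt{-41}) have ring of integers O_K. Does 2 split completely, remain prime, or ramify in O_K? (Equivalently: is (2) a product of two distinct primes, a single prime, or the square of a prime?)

p ramifies

d = -41 ≡ 3 (mod 4), so O_K = ℤ[√-41] and disc(K) = 4d = -164.
disc(K) = -164 = 2·(-82), so p = 2 is ramified.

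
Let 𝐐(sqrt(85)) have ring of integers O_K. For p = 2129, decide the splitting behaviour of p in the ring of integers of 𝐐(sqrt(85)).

splits completely

Since 85 ≡ 1 mod 4, the ring of integers is ℤ[(1+√85)/2] with discriminant 85.
Since gcd(2129, 85) = 1 the prime 2129 does not ramify.
Euler's criterion: 85^1064 mod 2129 = 1. Thus (85|2129) = 1.
Legendre symbol 1 ⇒ 2129 is split.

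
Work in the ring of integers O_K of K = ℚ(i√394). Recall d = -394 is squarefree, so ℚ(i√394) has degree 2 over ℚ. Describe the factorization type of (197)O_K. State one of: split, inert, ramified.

ramifies in O_K

Since -394 ≢ 1 mod 4, the ring of integers is ℤ[√-394] with discriminant 4·(-394) = -1576.
disc(K) = -1576 = 197·(-8), so p = 197 is ramified.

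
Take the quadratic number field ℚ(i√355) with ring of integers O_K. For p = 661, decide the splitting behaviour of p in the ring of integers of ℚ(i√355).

d = -355 ≡ 1 (mod 4), so O_K = ℤ[(1+√-355)/2] and disc(K) = d = -355.
661 ∤ -355, so 661 is unramified.
(-355/661) = 306^330 mod 661 = 660, giving Legendre symbol -1.
(-355/661) = -1, so 661 is inert.

p is inert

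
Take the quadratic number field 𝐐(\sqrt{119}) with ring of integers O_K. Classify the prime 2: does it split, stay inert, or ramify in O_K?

ramified — (2) = 𝔭²

Since 119 ≢ 1 mod 4, the ring of integers is ℤ[√119] with discriminant 4·119 = 476.
Ramification test: 2 | 476. The prime 2 ramifies in K.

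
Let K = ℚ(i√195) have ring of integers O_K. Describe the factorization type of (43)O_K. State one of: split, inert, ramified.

Since -195 ≡ 1 mod 4, the ring of integers is ℤ[(1+√-195)/2] with discriminant -195.
43 ∤ -195, so 43 is unramified.
Euler's criterion: (-195)^21 mod 43 = 42. Thus (-195|43) = -1.
d is a non-residue mod p, hence 43 remains inert in O_K.

remains prime (inert)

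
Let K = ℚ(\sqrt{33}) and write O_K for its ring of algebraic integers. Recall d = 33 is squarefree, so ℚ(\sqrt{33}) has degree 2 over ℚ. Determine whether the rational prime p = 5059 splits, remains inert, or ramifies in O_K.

p is inert

Since 33 ≡ 1 mod 4, the ring of integers is ℤ[(1+√33)/2] with discriminant 33.
disc(K) = 33 is not divisible by 5059; 5059 is unramified.
(33/5059) = 33^2529 mod 5059 = 5058, giving Legendre symbol -1.
Legendre symbol -1 ⇒ 5059 is inert.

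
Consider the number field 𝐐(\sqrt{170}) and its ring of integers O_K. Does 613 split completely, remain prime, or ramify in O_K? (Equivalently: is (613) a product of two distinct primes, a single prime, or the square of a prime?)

split — (613) = 𝔭₁𝔭₂ with 𝔭₁ ≠ 𝔭₂

d = 170 ≡ 2 (mod 4), so O_K = ℤ[√170] and disc(K) = 4d = 680.
disc(K) = 680 is not divisible by 613; 613 is unramified.
Legendre symbol by Euler's criterion: (170/613) ≡ 170^306 ≡ 1 (mod 613), i.e. (170/613) = 1.
d is a quadratic residue mod p, hence 613 splits in O_K.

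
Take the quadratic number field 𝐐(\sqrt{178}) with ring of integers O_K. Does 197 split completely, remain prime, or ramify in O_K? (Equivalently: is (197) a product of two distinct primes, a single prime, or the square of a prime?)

split — (197) = 𝔭₁𝔭₂ with 𝔭₁ ≠ 𝔭₂

Since 178 ≢ 1 mod 4, the ring of integers is ℤ[√178] with discriminant 4·178 = 712.
197 ∤ 712, so 197 is unramified.
Legendre symbol by Euler's criterion: (178/197) ≡ 178^98 ≡ 1 (mod 197), i.e. (178/197) = 1.
Legendre symbol 1 ⇒ 197 is split.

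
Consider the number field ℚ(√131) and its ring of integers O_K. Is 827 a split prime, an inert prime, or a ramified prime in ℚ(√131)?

131 mod 4 = 3, hence disc K = 4·131 = 524 and O_K = ℤ[√131].
827 ∤ 524, so 827 is unramified.
Compute (131/827) via Euler: 131^((827-1)/2) mod 827 = 826, so (131/827) = -1.
d is a non-residue mod p, hence 827 remains inert in O_K.

p is inert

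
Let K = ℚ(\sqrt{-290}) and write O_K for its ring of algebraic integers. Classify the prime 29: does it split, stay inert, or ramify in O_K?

Since -290 ≢ 1 mod 4, the ring of integers is ℤ[√-290] with discriminant 4·(-290) = -1160.
29 divides disc(K) = -1160, so 29 ramifies.

p ramifies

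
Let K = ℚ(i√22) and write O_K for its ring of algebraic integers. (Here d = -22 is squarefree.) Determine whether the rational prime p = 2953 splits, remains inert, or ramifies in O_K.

2953 splits in O_K

Since -22 ≢ 1 mod 4, the ring of integers is ℤ[√-22] with discriminant 4·(-22) = -88.
Since gcd(2953, -88) = 1 the prime 2953 does not ramify.
Compute (-22/2953) via Euler: 2931^((2953-1)/2) mod 2953 = 1, so (-22/2953) = 1.
d is a quadratic residue mod p, hence 2953 splits in O_K.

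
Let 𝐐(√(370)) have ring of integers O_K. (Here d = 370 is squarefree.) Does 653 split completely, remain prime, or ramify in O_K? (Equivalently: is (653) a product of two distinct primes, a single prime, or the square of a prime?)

d = 370 ≡ 2 (mod 4), so O_K = ℤ[√370] and disc(K) = 4d = 1480.
disc(K) = 1480 is not divisible by 653; 653 is unramified.
(370/653) = 370^326 mod 653 = 652, giving Legendre symbol -1.
(370/653) = -1, so 653 is inert.

inert — (653) stays prime in O_K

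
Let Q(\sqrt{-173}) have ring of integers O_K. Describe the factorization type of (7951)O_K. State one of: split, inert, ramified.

split

Since -173 ≢ 1 mod 4, the ring of integers is ℤ[√-173] with discriminant 4·(-173) = -692.
Since gcd(7951, -692) = 1 the prime 7951 does not ramify.
Euler's criterion: (-173)^3975 mod 7951 = 1. Thus (-173|7951) = 1.
(-173/7951) = 1, so 7951 splits.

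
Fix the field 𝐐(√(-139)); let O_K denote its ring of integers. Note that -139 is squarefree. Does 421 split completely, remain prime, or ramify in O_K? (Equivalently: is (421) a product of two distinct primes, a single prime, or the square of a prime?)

split — (421) = 𝔭₁𝔭₂ with 𝔭₁ ≠ 𝔭₂

d = -139 ≡ 1 (mod 4), so O_K = ℤ[(1+√-139)/2] and disc(K) = d = -139.
disc(K) = -139 is not divisible by 421; 421 is unramified.
Euler's criterion: (-139)^210 mod 421 = 1. Thus (-139|421) = 1.
d is a quadratic residue mod p, hence 421 splits in O_K.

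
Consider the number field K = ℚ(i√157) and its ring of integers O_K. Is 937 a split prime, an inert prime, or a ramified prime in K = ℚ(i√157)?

d = -157 ≡ 3 (mod 4), so O_K = ℤ[√-157] and disc(K) = 4d = -628.
disc(K) = -628 is not divisible by 937; 937 is unramified.
(-157/937) = 780^468 mod 937 = 936, giving Legendre symbol -1.
Legendre symbol -1 ⇒ 937 is inert.

remains prime (inert)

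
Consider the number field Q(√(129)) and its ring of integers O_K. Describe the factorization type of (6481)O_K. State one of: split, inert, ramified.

split

d = 129 ≡ 1 (mod 4), so O_K = ℤ[(1+√129)/2] and disc(K) = d = 129.
disc(K) = 129 is not divisible by 6481; 6481 is unramified.
Compute (129/6481) via Euler: 129^((6481-1)/2) mod 6481 = 1, so (129/6481) = 1.
d is a quadratic residue mod p, hence 6481 splits in O_K.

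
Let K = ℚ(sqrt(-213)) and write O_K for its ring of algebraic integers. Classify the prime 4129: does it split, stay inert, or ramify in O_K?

Since -213 ≢ 1 mod 4, the ring of integers is ℤ[√-213] with discriminant 4·(-213) = -852.
4129 ∤ -852, so 4129 is unramified.
Legendre symbol by Euler's criterion: (-213/4129) ≡ (-213)^2064 ≡ 4128 (mod 4129), i.e. (-213/4129) = -1.
(-213/4129) = -1, so 4129 is inert.

remains prime (inert)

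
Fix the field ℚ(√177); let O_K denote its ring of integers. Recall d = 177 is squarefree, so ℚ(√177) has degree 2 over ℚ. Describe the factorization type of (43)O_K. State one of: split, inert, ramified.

177 mod 4 = 1, hence disc K = 177 and O_K = ℤ[(1+√177)/2].
43 ∤ 177, so 43 is unramified.
Compute (177/43) via Euler: 5^((43-1)/2) mod 43 = 42, so (177/43) = -1.
(177/43) = -1, so 43 is inert.

inert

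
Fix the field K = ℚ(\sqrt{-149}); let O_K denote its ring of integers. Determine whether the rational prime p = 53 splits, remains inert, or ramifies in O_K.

Since -149 ≢ 1 mod 4, the ring of integers is ℤ[√-149] with discriminant 4·(-149) = -596.
disc(K) = -596 is not divisible by 53; 53 is unramified.
Euler's criterion: (-149)^26 mod 53 = 1. Thus (-149|53) = 1.
Legendre symbol 1 ⇒ 53 is split.

split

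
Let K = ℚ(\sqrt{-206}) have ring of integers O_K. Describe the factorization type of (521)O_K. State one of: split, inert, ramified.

Since -206 ≢ 1 mod 4, the ring of integers is ℤ[√-206] with discriminant 4·(-206) = -824.
521 ∤ -824, so 521 is unramified.
(-206/521) = 315^260 mod 521 = 520, giving Legendre symbol -1.
Legendre symbol -1 ⇒ 521 is inert.

remains prime (inert)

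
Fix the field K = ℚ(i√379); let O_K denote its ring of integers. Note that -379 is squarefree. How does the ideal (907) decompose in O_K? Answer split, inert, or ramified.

p splits

d = -379 ≡ 1 (mod 4), so O_K = ℤ[(1+√-379)/2] and disc(K) = d = -379.
Since gcd(907, -379) = 1 the prime 907 does not ramify.
(-379/907) = 528^453 mod 907 = 1, giving Legendre symbol 1.
(-379/907) = 1, so 907 splits.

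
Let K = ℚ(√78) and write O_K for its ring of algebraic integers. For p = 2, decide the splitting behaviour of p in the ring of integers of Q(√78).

d = 78 ≡ 2 (mod 4), so O_K = ℤ[√78] and disc(K) = 4d = 312.
disc(K) = 312 = 2·156, so p = 2 is ramified.

ramifies in O_K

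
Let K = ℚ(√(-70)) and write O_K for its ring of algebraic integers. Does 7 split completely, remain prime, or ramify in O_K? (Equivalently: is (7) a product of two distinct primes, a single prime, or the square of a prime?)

Since -70 ≢ 1 mod 4, the ring of integers is ℤ[√-70] with discriminant 4·(-70) = -280.
7 divides disc(K) = -280, so 7 ramifies.

7 is ramified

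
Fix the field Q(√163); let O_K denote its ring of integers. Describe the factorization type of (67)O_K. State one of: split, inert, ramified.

splits completely

Since 163 ≢ 1 mod 4, the ring of integers is ℤ[√163] with discriminant 4·163 = 652.
Since gcd(67, 652) = 1 the prime 67 does not ramify.
Euler's criterion: 163^33 mod 67 = 1. Thus (163|67) = 1.
d is a quadratic residue mod p, hence 67 splits in O_K.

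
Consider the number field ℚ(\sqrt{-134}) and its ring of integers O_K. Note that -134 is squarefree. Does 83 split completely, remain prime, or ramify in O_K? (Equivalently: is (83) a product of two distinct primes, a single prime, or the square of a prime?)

inert — (83) stays prime in O_K

-134 mod 4 = 2, hence disc K = 4·(-134) = -536 and O_K = ℤ[√-134].
disc(K) = -536 is not divisible by 83; 83 is unramified.
Compute (-134/83) via Euler: 32^((83-1)/2) mod 83 = 82, so (-134/83) = -1.
d is a non-residue mod p, hence 83 remains inert in O_K.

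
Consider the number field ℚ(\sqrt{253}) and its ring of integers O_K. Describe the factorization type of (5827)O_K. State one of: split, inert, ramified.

inert — (5827) stays prime in O_K

Since 253 ≡ 1 mod 4, the ring of integers is ℤ[(1+√253)/2] with discriminant 253.
disc(K) = 253 is not divisible by 5827; 5827 is unramified.
Euler's criterion: 253^2913 mod 5827 = 5826. Thus (253|5827) = -1.
Legendre symbol -1 ⇒ 5827 is inert.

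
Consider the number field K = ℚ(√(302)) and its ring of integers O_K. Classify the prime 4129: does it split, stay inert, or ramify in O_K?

d = 302 ≡ 2 (mod 4), so O_K = ℤ[√302] and disc(K) = 4d = 1208.
Since gcd(4129, 1208) = 1 the prime 4129 does not ramify.
Compute (302/4129) via Euler: 302^((4129-1)/2) mod 4129 = 4128, so (302/4129) = -1.
d is a non-residue mod p, hence 4129 remains inert in O_K.

p is inert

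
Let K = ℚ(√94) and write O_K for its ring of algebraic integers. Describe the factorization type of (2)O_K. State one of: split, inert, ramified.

ramifies in O_K

94 mod 4 = 2, hence disc K = 4·94 = 376 and O_K = ℤ[√94].
disc(K) = 376 = 2·188, so p = 2 is ramified.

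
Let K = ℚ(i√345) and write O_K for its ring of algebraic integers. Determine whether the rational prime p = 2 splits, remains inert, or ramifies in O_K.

p ramifies

Since -345 ≢ 1 mod 4, the ring of integers is ℤ[√-345] with discriminant 4·(-345) = -1380.
disc(K) = -1380 = 2·(-690), so p = 2 is ramified.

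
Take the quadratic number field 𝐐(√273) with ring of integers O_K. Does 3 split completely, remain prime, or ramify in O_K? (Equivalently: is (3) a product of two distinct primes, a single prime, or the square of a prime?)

d = 273 ≡ 1 (mod 4), so O_K = ℤ[(1+√273)/2] and disc(K) = d = 273.
Ramification test: 3 | 273. The prime 3 ramifies in K.

ramified — (3) = 𝔭²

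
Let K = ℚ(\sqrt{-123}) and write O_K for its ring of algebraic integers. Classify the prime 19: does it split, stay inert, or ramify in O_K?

inert

d = -123 ≡ 1 (mod 4), so O_K = ℤ[(1+√-123)/2] and disc(K) = d = -123.
disc(K) = -123 is not divisible by 19; 19 is unramified.
Legendre symbol by Euler's criterion: (-123/19) ≡ (-123)^9 ≡ 18 (mod 19), i.e. (-123/19) = -1.
Legendre symbol -1 ⇒ 19 is inert.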